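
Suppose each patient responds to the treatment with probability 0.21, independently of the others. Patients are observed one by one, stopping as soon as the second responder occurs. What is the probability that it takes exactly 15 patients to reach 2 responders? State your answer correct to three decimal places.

Y = trial on which the second success occurs; negative binomial, r=2, p=0.21.
P(Y=15) = C(14,1) · p^2 · (1−p)^13
= 14 · 0.0441 · 0.046682 = 0.02882

0.029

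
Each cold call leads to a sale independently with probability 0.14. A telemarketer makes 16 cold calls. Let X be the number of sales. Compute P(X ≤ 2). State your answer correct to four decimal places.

X ~ Binomial(16, 0.14); P(X ≤ 2) = Σ C(16,k) p^k (1−p)^(16−k) over k:
  k=0: C(16,0)·0.14^0·0.86^16 = 0.089531
  k=1: C(16,1)·0.14^1·0.86^15 = 0.233198
  k=2: C(16,2)·0.14^2·0.86^14 = 0.284718
Total = 0.607448

0.6074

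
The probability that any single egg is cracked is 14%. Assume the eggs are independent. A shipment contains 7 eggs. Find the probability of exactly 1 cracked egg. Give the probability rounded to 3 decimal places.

0.396

X ~ Binomial(n=7, p=0.14).
P(X=1) = C(7,1) · p^1 · (1−p)^6
= 7 · 0.14 · 0.40457 = 0.39648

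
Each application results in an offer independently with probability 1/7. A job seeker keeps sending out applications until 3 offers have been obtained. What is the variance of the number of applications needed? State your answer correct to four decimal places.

Y = total applications until the third success; negative binomial with r=3, p=0.142857.
Var(Y) = r(1−p)/p² = 3·0.857143 / 0.142857² = 126.000000

126.0000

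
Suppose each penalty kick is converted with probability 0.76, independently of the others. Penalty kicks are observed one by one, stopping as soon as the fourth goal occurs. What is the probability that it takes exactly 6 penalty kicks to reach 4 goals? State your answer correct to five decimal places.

0.19217

Y = trial on which the fourth success occurs; negative binomial, r=4, p=0.76.
P(Y=6) = C(5,3) · p^4 · (1−p)^2
= 10 · 0.33362 · 0.0576 = 0.1921661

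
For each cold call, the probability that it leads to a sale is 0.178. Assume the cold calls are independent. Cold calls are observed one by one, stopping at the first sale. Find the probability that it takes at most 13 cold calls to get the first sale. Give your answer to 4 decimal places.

0.9218

Y = number of cold calls to the first success; geometric, p = 0.178.
P(Y ≤ 13) = 1 − (1−p)^13 = 1 − 0.078223 = 0.921777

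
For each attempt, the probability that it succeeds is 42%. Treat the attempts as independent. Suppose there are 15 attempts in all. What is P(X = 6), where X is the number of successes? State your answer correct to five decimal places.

0.20406

X ~ Binomial(n=15, p=0.42).
P(X=6) = C(15,6) · p^6 · (1−p)^9
= 5005 · 0.005489 · 0.0074277 = 0.2040571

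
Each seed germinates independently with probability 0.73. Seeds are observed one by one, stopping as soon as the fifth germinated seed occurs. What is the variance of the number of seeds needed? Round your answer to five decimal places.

2.53331

Y = total seeds until the fifth success; negative binomial with r=5, p=0.73.
Var(Y) = r(1−p)/p² = 5·0.27 / 0.73² = 2.5333083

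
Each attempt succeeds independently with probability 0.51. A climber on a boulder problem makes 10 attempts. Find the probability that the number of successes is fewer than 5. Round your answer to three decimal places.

X ~ Binomial(10, 0.51); P(X ≤ 4) = Σ C(10,k) p^k (1−p)^(10−k) over k:
  k=0: C(10,0)·0.51^0·0.49^10 = 0.00080
  k=1: C(10,1)·0.51^1·0.49^9 = 0.00830
  k=2: C(10,2)·0.51^2·0.49^8 = 0.03890
  k=3: C(10,3)·0.51^3·0.49^7 = 0.10796
  k=4: C(10,4)·0.51^4·0.49^6 = 0.19664
Total = 0.35260

0.353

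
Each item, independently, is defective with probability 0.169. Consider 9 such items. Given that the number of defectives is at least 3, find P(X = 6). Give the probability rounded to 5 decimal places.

0.00611

X ~ Binomial(9, 0.169). Want P(X=6 | X≥3) = P(X=6) / P(X≥3).
P(X=6) = C(9,6)·0.169^6·0.831^3 = 0.0011231
P(X≥3) = 1 − 0.1889771 − 0.3458895 − 0.2813734 = 0.1837599
Ratio = 0.0011231 / 0.1837599 = 0.0061116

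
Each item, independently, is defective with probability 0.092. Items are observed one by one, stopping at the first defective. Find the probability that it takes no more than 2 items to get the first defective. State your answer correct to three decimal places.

0.176

Y = number of items to the first success; geometric, p = 0.092.
P(Y ≤ 2) = 1 − (1−p)^2 = 1 − 0.82446 = 0.17554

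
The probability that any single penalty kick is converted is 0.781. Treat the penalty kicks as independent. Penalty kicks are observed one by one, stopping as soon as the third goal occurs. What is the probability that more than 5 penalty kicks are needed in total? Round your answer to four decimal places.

Needing more than 5 penalty kicks ⇔ fewer than 3 successes in the first 5. With X ~ Binomial(5, 0.781), P(Y > 5) = P(X ≤ 2).
  k=0: C(5,0)·0.781^0·0.219^5 = 0.000504
  k=1: C(5,1)·0.781^1·0.219^4 = 0.008983
  k=2: C(5,2)·0.781^2·0.219^3 = 0.064067
P(X ≤ 2) = 0.073553

0.0736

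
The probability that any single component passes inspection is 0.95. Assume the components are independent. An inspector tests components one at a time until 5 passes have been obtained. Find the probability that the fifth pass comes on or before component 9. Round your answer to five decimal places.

0.99997

Finishing within 9 components ⇔ at least 5 successes in the first 9. With X ~ Binomial(9, 0.95), P(Y ≤ 9) = 1 − P(X ≤ 4).
  k=0: C(9,0)·0.95^0·0.05^9 = 0.0000000
  k=1: C(9,1)·0.95^1·0.05^8 = 0.0000000
  k=2: C(9,2)·0.95^2·0.05^7 = 0.0000000
  k=3: C(9,3)·0.95^3·0.05^6 = 0.0000011
  k=4: C(9,4)·0.95^4·0.05^5 = 0.0000321
1 − 0.0000332 = 0.9999668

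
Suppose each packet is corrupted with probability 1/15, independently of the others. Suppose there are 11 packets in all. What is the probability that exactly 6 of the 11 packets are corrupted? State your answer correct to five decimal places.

X ~ Binomial(n=11, p=0.066667).
P(X=6) = C(11,6) · p^6 · (1−p)^5
= 462 · 8.7791e-08 · 0.70825 = 0.0000287

0.00003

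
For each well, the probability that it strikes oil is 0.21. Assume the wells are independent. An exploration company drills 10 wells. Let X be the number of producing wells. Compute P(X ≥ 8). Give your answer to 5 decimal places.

X ~ Binomial(10, 0.21); P(X ≥ 8) = Σ C(10,k) p^k (1−p)^(10−k) over k:
  k=8: C(10,8)·0.21^8·0.79^2 = 0.0001062
  k=9: C(10,9)·0.21^9·0.79^1 = 0.0000063
  k=10: C(10,10)·0.21^10·0.79^0 = 0.0000002
Total = 0.0001127

0.00011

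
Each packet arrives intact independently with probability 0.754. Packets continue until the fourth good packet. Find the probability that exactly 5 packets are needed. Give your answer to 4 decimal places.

0.3180

Y = trial on which the fourth success occurs; negative binomial, r=4, p=0.754.
P(Y=5) = C(4,3) · p^4 · (1−p)^1
= 4 · 0.32321 · 0.246 = 0.318039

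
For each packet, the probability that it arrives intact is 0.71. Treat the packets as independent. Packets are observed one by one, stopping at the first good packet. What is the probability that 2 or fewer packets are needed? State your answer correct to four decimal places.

0.9159

Y = number of packets to the first success; geometric, p = 0.71.
P(Y ≤ 2) = 1 − (1−p)^2 = 1 − 0.084100 = 0.915900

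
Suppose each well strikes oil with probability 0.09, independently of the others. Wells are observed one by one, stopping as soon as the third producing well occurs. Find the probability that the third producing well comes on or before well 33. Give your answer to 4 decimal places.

0.5804

Finishing within 33 wells ⇔ at least 3 successes in the first 33. With X ~ Binomial(33, 0.09), P(Y ≤ 33) = 1 − P(X ≤ 2).
  k=0: C(33,0)·0.09^0·0.91^33 = 0.044501
  k=1: C(33,1)·0.09^1·0.91^32 = 0.145238
  k=2: C(33,2)·0.09^2·0.91^31 = 0.229828
1 − 0.419566 = 0.580434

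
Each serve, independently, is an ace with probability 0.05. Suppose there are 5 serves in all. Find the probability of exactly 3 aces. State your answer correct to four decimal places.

0.0011

X ~ Binomial(n=5, p=0.05).
P(X=3) = C(5,3) · p^3 · (1−p)^2
= 10 · 0.000125 · 0.9025 = 0.001128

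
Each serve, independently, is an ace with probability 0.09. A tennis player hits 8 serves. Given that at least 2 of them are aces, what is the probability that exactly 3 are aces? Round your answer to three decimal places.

0.162

X ~ Binomial(8, 0.09). Want P(X=3 | X≥2) = P(X=3) / P(X≥2).
P(X=3) = C(8,3)·0.09^3·0.91^5 = 0.02548
P(X≥2) = 1 − 0.47025 − 0.37207 = 0.15768
Ratio = 0.02548 / 0.15768 = 0.16156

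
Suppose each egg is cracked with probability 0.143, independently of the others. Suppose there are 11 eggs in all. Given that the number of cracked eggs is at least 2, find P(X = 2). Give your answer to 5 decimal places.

0.58342

X ~ Binomial(11, 0.143). Want P(X=2 | X≥2) = P(X=2) / P(X≥2).
P(X=2) = C(11,2)·0.143^2·0.857^9 = 0.2804543
P(X≥2) = 1 − 0.1831425 − 0.3361530 = 0.4807046
Ratio = 0.2804543 / 0.4807046 = 0.5834235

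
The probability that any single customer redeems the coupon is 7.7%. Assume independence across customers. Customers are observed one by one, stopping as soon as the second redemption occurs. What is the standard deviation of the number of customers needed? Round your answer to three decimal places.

17.645

Y = total customers until the second success; negative binomial with r=2, p=0.077.
SD(Y) = √[r(1−p)/p²] = √(311.35099) = 17.64514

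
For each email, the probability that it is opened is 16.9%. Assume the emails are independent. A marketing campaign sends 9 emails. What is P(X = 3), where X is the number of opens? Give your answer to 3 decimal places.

X ~ Binomial(n=9, p=0.169).
P(X=3) = C(9,3) · p^3 · (1−p)^6
= 84 · 0.0048268 · 0.32931 = 0.13352

0.134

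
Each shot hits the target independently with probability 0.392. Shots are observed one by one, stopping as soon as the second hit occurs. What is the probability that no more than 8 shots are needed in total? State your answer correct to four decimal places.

Finishing within 8 shots ⇔ at least 2 successes in the first 8. With X ~ Binomial(8, 0.392), P(Y ≤ 8) = 1 − P(X ≤ 1).
  k=0: C(8,0)·0.392^0·0.608^8 = 0.018674
  k=1: C(8,1)·0.392^1·0.608^7 = 0.096317
1 − 0.114990 = 0.885010

0.8850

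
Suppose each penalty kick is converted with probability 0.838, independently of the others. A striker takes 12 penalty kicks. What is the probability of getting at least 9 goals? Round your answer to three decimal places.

X ~ Binomial(12, 0.838); P(X ≥ 9) = Σ C(12,k) p^k (1−p)^(12−k) over k:
  k=9: C(12,9)·0.838^9·0.162^3 = 0.19062
  k=10: C(12,10)·0.838^10·0.162^2 = 0.29581
  k=11: C(12,11)·0.838^11·0.162^1 = 0.27821
  k=12: C(12,12)·0.838^12·0.162^0 = 0.11993
Total = 0.88457

0.885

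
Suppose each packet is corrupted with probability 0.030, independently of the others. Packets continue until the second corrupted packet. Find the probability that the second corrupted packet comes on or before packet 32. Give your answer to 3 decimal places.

Finishing within 32 packets ⇔ at least 2 successes in the first 32. With X ~ Binomial(32, 0.03), P(Y ≤ 32) = 1 − P(X ≤ 1).
  k=0: C(32,0)·0.03^0·0.97^32 = 0.37731
  k=1: C(32,1)·0.03^1·0.97^31 = 0.37342
1 − 0.75073 = 0.24927

0.249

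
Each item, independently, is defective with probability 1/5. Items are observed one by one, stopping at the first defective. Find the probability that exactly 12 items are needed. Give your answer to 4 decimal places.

0.0172

Geometric (trials to first success), p = 0.20.
P(Y = 12) = (1−p)^11 · p = 0.085899 · 0.20 = 0.017180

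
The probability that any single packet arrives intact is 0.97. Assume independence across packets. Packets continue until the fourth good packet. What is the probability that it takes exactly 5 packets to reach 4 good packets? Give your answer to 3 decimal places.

Y = trial on which the fourth success occurs; negative binomial, r=4, p=0.97.
P(Y=5) = C(4,3) · p^4 · (1−p)^1
= 4 · 0.88529 · 0.03 = 0.10624

0.106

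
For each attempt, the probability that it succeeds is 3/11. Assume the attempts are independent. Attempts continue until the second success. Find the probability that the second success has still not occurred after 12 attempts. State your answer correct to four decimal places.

0.1204

Needing more than 12 attempts ⇔ fewer than 2 successes in the first 12. With X ~ Binomial(12, 0.272727), P(Y > 12) = P(X ≤ 1).
  k=0: C(12,0)·0.272727^0·0.727273^12 = 0.021896
  k=1: C(12,1)·0.272727^1·0.727273^11 = 0.098533
P(X ≤ 1) = 0.120429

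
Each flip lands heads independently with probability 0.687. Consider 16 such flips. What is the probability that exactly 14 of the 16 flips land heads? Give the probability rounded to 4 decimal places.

0.0613

X ~ Binomial(n=16, p=0.687).
P(X=14) = C(16,14) · p^14 · (1−p)^2
= 120 · 0.0052167 · 0.097969 = 0.061329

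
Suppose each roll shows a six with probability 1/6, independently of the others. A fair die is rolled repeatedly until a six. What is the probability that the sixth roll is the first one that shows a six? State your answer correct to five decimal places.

0.06698

Geometric (trials to first success), p = 0.166667.
P(Y = 6) = (1−p)^5 · p = 0.40188 · 0.166667 = 0.0669796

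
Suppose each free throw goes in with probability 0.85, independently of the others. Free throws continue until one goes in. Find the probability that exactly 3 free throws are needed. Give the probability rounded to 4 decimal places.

Geometric (trials to first success), p = 0.85.
P(Y = 3) = (1−p)^2 · p = 0.0225 · 0.85 = 0.019125

0.0191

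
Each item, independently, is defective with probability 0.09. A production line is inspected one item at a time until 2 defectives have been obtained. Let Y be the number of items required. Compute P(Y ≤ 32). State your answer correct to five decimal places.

0.79633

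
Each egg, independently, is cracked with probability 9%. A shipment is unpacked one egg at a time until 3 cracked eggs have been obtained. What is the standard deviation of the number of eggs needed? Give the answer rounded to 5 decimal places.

Y = total eggs until the third success; negative binomial with r=3, p=0.09.
SD(Y) = √[r(1−p)/p²] = √(337.0370370) = 18.3585685

18.35857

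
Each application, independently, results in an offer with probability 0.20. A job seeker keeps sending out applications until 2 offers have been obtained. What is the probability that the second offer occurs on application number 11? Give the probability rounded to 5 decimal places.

0.05369

Y = trial on which the second success occurs; negative binomial, r=2, p=0.20.
P(Y=11) = C(10,1) · p^2 · (1−p)^9
= 10 · 0.04 · 0.13422 = 0.0536871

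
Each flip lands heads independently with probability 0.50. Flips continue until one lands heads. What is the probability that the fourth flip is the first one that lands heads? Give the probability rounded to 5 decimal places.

0.06250

Geometric (trials to first success), p = 0.50.
P(Y = 4) = (1−p)^3 · p = 0.125 · 0.50 = 0.0625000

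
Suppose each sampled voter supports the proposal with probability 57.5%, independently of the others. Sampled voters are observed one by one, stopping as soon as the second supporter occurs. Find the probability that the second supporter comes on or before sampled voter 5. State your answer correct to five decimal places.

0.89234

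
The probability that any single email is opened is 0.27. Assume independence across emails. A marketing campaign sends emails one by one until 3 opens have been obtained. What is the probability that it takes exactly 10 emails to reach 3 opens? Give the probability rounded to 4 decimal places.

0.0783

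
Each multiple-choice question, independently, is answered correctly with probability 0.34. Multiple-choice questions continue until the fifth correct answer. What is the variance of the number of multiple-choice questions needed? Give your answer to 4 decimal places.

Y = total multiple-choice questions until the fifth success; negative binomial with r=5, p=0.34.
Var(Y) = r(1−p)/p² = 5·0.66 / 0.34² = 28.546713

28.5467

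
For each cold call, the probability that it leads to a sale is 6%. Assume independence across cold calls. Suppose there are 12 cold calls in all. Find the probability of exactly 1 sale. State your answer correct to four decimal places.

0.3645

X ~ Binomial(n=12, p=0.06).
P(X=1) = C(12,1) · p^1 · (1−p)^11
= 12 · 0.06 · 0.5063 = 0.364535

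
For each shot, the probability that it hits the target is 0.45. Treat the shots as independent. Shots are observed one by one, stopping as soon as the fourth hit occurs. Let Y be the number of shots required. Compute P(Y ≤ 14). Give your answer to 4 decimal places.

Finishing within 14 shots ⇔ at least 4 successes in the first 14. With X ~ Binomial(14, 0.45), P(Y ≤ 14) = 1 − P(X ≤ 3).
  k=0: C(14,0)·0.45^0·0.55^14 = 0.000232
  k=1: C(14,1)·0.45^1·0.55^13 = 0.002655
  k=2: C(14,2)·0.45^2·0.55^12 = 0.014119
  k=3: C(14,3)·0.45^3·0.55^11 = 0.046209
1 − 0.063215 = 0.936785

0.9368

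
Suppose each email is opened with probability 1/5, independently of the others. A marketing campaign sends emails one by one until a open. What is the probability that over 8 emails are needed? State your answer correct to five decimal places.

0.16777

Y = number of emails to the first success; geometric, p = 0.20.
P(Y > 8) = P(first 8 all fail) = (1−p)^8 = 0.1677722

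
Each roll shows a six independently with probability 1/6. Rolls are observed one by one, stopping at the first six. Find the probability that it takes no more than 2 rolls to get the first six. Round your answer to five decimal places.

0.30556

Y = number of rolls to the first success; geometric, p = 0.166667.
P(Y ≤ 2) = 1 − (1−p)^2 = 1 − 0.6944444 = 0.3055556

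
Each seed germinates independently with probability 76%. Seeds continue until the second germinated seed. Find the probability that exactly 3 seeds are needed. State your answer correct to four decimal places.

Y = trial on which the second success occurs; negative binomial, r=2, p=0.76.
P(Y=3) = C(2,1) · p^2 · (1−p)^1
= 2 · 0.5776 · 0.24 = 0.277248

0.2772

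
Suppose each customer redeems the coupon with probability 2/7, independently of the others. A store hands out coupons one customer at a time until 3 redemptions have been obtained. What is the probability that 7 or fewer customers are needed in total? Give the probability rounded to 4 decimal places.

Finishing within 7 customers ⇔ at least 3 successes in the first 7. With X ~ Binomial(7, 0.285714), P(Y ≤ 7) = 1 − P(X ≤ 2).
  k=0: C(7,0)·0.285714^0·0.714286^7 = 0.094865
  k=1: C(7,1)·0.285714^1·0.714286^6 = 0.265621
  k=2: C(7,2)·0.285714^2·0.714286^5 = 0.318745
1 − 0.679230 = 0.320770

0.3208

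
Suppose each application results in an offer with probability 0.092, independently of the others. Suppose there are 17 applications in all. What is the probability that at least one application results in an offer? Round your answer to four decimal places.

0.8062

P(at least one) = 1 − P(none) = 1 − (1 − 0.092)^17
= 1 − 0.193847 = 0.806153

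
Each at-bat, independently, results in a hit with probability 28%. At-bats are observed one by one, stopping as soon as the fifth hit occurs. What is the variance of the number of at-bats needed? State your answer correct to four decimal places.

Y = total at-bats until the fifth success; negative binomial with r=5, p=0.28.
Var(Y) = r(1−p)/p² = 5·0.72 / 0.28² = 45.918367

45.9184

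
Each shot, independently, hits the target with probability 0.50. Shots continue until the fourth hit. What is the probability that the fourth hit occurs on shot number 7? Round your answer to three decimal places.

Y = trial on which the fourth success occurs; negative binomial, r=4, p=0.50.
P(Y=7) = C(6,3) · p^4 · (1−p)^3
= 20 · 0.0625 · 0.125 = 0.15625

0.156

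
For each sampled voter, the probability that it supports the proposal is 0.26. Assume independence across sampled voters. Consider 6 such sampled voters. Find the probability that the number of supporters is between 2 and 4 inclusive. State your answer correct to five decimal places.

X ~ Binomial(6, 0.26); P(2 ≤ X ≤ 4) = Σ C(6,k) p^k (1−p)^(6−k) over k:
  k=2: C(6,2)·0.26^2·0.74^4 = 0.3040639
  k=3: C(6,3)·0.26^3·0.74^3 = 0.1424443
  k=4: C(6,4)·0.26^4·0.74^2 = 0.0375360
Total = 0.4840442

0.48404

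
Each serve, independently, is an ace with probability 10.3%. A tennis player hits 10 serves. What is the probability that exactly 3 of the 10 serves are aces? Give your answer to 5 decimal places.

0.06127

X ~ Binomial(n=10, p=0.103).
P(X=3) = C(10,3) · p^3 · (1−p)^7
= 120 · 0.0010927 · 0.46725 = 0.0612689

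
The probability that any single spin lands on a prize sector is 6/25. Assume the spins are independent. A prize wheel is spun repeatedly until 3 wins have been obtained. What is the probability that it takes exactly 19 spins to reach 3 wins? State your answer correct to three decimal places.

Y = trial on which the third success occurs; negative binomial, r=3, p=0.24.
P(Y=19) = C(18,2) · p^3 · (1−p)^16
= 153 · 0.013824 · 0.012388 = 0.02620

0.026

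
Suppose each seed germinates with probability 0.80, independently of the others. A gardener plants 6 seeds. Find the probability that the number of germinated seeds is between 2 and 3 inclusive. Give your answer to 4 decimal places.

0.0973

X ~ Binomial(6, 0.80); P(2 ≤ X ≤ 3) = Σ C(6,k) p^k (1−p)^(6−k) over k:
  k=2: C(6,2)·0.80^2·0.20^4 = 0.015360
  k=3: C(6,3)·0.80^3·0.20^3 = 0.081920
Total = 0.097280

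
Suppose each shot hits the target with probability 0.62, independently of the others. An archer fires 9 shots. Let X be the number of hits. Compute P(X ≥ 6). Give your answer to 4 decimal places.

0.5331

X ~ Binomial(9, 0.62); P(X ≥ 6) = Σ C(9,k) p^k (1−p)^(9−k) over k:
  k=6: C(9,6)·0.62^6·0.38^3 = 0.261806
  k=7: C(9,7)·0.62^7·0.38^2 = 0.183068
  k=8: C(9,8)·0.62^8·0.38^1 = 0.074672
  k=9: C(9,9)·0.62^9·0.38^0 = 0.013537
Total = 0.533083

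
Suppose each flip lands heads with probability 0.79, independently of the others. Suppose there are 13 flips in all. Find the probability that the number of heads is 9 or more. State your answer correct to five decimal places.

X ~ Binomial(13, 0.79); P(X ≥ 9) = Σ C(13,k) p^k (1−p)^(13−k) over k:
  k=9: C(13,9)·0.79^9·0.21^4 = 0.1666583
  k=10: C(13,10)·0.79^10·0.21^3 = 0.2507811
  k=11: C(13,11)·0.79^11·0.21^2 = 0.2572949
  k=12: C(13,12)·0.79^12·0.21^1 = 0.1613198
  k=13: C(13,13)·0.79^13·0.21^0 = 0.0466823
Total = 0.8827365

0.88274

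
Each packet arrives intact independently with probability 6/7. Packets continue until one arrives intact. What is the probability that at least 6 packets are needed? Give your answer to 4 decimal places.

Y = number of packets to the first success; geometric, p = 0.857143.
P(Y > 5) = P(first 5 all fail) = (1−p)^5 = 0.000059

0.0001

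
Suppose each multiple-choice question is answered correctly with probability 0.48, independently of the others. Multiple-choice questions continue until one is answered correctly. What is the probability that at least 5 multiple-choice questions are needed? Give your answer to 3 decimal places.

Y = number of multiple-choice questions to the first success; geometric, p = 0.48.
P(Y > 4) = P(first 4 all fail) = (1−p)^4 = 0.07312

0.073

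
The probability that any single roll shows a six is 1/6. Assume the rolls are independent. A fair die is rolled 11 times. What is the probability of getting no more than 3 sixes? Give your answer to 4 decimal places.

X ~ Binomial(11, 0.166667); P(X ≤ 3) = Σ C(11,k) p^k (1−p)^(11−k) over k:
  k=0: C(11,0)·0.166667^0·0.833333^11 = 0.134588
  k=1: C(11,1)·0.166667^1·0.833333^10 = 0.296094
  k=2: C(11,2)·0.166667^2·0.833333^9 = 0.296094
  k=3: C(11,3)·0.166667^3·0.833333^8 = 0.177656
Total = 0.904431

0.9044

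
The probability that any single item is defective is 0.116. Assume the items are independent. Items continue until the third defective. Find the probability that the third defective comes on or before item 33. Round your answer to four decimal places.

0.7534

Finishing within 33 items ⇔ at least 3 successes in the first 33. With X ~ Binomial(33, 0.116), P(Y ≤ 33) = 1 − P(X ≤ 2).
  k=0: C(33,0)·0.116^0·0.884^33 = 0.017097
  k=1: C(33,1)·0.116^1·0.884^32 = 0.074036
  k=2: C(33,2)·0.116^2·0.884^31 = 0.155443
1 − 0.246576 = 0.753424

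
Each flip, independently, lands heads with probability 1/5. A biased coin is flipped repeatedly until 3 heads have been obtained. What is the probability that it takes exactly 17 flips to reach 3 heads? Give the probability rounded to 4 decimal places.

0.0422

Y = trial on which the third success occurs; negative binomial, r=3, p=0.20.
P(Y=17) = C(16,2) · p^3 · (1−p)^14
= 120 · 0.008 · 0.04398 = 0.042221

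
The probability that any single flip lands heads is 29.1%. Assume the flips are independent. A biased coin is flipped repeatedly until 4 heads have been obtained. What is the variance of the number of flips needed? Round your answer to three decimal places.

33.490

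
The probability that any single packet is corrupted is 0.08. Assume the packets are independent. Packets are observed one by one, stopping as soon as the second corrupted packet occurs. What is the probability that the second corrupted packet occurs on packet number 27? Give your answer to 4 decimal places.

Y = trial on which the second success occurs; negative binomial, r=2, p=0.08.
P(Y=27) = C(26,1) · p^2 · (1−p)^25
= 26 · 0.0064 · 0.12436 = 0.020694

0.0207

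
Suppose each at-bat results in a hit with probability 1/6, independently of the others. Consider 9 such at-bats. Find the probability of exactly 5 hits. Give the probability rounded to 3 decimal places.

X ~ Binomial(n=9, p=0.166667).
P(X=5) = C(9,5) · p^5 · (1−p)^4
= 126 · 0.0001286 · 0.48225 = 0.00781

0.008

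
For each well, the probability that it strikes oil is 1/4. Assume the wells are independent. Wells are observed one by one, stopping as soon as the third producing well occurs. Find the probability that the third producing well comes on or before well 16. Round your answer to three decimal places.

0.803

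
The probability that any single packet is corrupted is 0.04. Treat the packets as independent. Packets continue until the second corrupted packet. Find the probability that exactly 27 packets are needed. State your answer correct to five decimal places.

Y = trial on which the second success occurs; negative binomial, r=2, p=0.04.
P(Y=27) = C(26,1) · p^2 · (1−p)^25
= 26 · 0.0016 · 0.3604 = 0.0149925

0.01499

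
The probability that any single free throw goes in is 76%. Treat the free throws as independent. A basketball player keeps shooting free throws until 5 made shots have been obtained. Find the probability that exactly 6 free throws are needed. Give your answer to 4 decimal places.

0.3043

Y = trial on which the fifth success occurs; negative binomial, r=5, p=0.76.
P(Y=6) = C(5,4) · p^5 · (1−p)^1
= 5 · 0.25355 · 0.24 = 0.304263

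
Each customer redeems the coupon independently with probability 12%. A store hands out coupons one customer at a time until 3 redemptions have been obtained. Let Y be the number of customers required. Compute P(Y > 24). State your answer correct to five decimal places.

0.43746

Needing more than 24 customers ⇔ fewer than 3 successes in the first 24. With X ~ Binomial(24, 0.12), P(Y > 24) = P(X ≤ 2).
  k=0: C(24,0)·0.12^0·0.88^24 = 0.0465140
  k=1: C(24,1)·0.12^1·0.88^23 = 0.1522278
  k=2: C(24,2)·0.12^2·0.88^22 = 0.2387209
P(X ≤ 2) = 0.4374627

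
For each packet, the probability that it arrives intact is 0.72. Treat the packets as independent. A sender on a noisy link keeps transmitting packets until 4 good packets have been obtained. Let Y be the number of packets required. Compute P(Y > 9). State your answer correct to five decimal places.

0.01788

Needing more than 9 packets ⇔ fewer than 4 successes in the first 9. With X ~ Binomial(9, 0.72), P(Y > 9) = P(X ≤ 3).
  k=0: C(9,0)·0.72^0·0.28^9 = 0.0000106
  k=1: C(9,1)·0.72^1·0.28^8 = 0.0002448
  k=2: C(9,2)·0.72^2·0.28^7 = 0.0025181
  k=3: C(9,3)·0.72^3·0.28^6 = 0.0151086
P(X ≤ 3) = 0.0178821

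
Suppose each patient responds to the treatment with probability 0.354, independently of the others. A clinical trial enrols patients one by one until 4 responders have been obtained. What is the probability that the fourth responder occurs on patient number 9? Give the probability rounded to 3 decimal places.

Y = trial on which the fourth success occurs; negative binomial, r=4, p=0.354.
P(Y=9) = C(8,3) · p^4 · (1−p)^5
= 56 · 0.015704 · 0.1125 = 0.09894

0.099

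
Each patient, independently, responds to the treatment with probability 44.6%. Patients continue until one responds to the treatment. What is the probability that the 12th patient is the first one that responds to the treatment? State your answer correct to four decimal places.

0.0007

Geometric (trials to first success), p = 0.446.
P(Y = 12) = (1−p)^11 · p = 0.0015087 · 0.446 = 0.000673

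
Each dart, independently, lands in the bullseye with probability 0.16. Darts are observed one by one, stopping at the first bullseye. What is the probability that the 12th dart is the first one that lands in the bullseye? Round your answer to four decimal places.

0.0235

Geometric (trials to first success), p = 0.16.
P(Y = 12) = (1−p)^11 · p = 0.14692 · 0.16 = 0.023507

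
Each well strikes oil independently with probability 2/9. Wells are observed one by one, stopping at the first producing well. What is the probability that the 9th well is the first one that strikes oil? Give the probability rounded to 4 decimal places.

0.0298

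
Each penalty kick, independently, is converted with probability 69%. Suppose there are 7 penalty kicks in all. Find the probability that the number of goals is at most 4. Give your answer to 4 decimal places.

X ~ Binomial(7, 0.69); P(X ≤ 4) = Σ C(7,k) p^k (1−p)^(7−k) over k:
  k=0: C(7,0)·0.69^0·0.31^7 = 0.000275
  k=1: C(7,1)·0.69^1·0.31^6 = 0.004287
  k=2: C(7,2)·0.69^2·0.31^5 = 0.028624
  k=3: C(7,3)·0.69^3·0.31^4 = 0.106185
  k=4: C(7,4)·0.69^4·0.31^3 = 0.236347
Total = 0.375717

0.3757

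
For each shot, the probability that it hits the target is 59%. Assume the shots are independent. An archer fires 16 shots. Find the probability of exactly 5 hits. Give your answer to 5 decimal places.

X ~ Binomial(n=16, p=0.59).
P(X=5) = C(16,5) · p^5 · (1−p)^11
= 4368 · 0.071492 · 5.5033e-05 = 0.0171856

0.01719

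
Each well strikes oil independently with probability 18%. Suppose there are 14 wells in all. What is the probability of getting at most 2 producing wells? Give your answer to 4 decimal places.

0.5256

X ~ Binomial(14, 0.18); P(X ≤ 2) = Σ C(14,k) p^k (1−p)^(14−k) over k:
  k=0: C(14,0)·0.18^0·0.82^14 = 0.062143
  k=1: C(14,1)·0.18^1·0.82^13 = 0.190977
  k=2: C(14,2)·0.18^2·0.82^12 = 0.272491
Total = 0.525611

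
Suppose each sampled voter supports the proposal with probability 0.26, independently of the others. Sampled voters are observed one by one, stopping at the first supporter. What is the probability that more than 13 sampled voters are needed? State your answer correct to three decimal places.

0.020

Y = number of sampled voters to the first success; geometric, p = 0.26.
P(Y > 13) = P(first 13 all fail) = (1−p)^13 = 0.01995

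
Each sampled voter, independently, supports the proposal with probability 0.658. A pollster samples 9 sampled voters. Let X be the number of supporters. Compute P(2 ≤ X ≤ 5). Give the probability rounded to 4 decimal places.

0.3700

X ~ Binomial(9, 0.658); P(2 ≤ X ≤ 5) = Σ C(9,k) p^k (1−p)^(9−k) over k:
  k=2: C(9,2)·0.658^2·0.342^7 = 0.008530
  k=3: C(9,3)·0.658^3·0.342^6 = 0.038292
  k=4: C(9,4)·0.658^4·0.342^5 = 0.110511
  k=5: C(9,5)·0.658^5·0.342^4 = 0.212620
Total = 0.369953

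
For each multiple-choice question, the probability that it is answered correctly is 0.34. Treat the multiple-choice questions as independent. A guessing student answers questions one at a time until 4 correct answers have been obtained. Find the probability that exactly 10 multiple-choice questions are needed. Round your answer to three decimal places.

0.093

Y = trial on which the fourth success occurs; negative binomial, r=4, p=0.34.
P(Y=10) = C(9,3) · p^4 · (1−p)^6
= 84 · 0.013363 · 0.082654 = 0.09278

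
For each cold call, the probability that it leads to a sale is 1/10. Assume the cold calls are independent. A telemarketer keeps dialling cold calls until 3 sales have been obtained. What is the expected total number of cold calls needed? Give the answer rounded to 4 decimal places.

Y = total cold calls until the third success; negative binomial with r=3, p=0.10.
E[Y] = r / p = 3 / 0.10 = 30.000000

30.0000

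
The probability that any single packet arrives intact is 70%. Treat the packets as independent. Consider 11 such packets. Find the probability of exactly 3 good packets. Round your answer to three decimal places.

X ~ Binomial(n=11, p=0.70).
P(X=3) = C(11,3) · p^3 · (1−p)^8
= 165 · 0.343 · 6.561e-05 = 0.00371

0.004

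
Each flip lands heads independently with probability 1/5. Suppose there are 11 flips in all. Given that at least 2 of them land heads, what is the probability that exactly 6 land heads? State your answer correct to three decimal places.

X ~ Binomial(11, 0.20). Want P(X=6 | X≥2) = P(X=6) / P(X≥2).
P(X=6) = C(11,6)·0.20^6·0.80^5 = 0.00969
P(X≥2) = 1 − 0.08590 − 0.23622 = 0.67788
Ratio = 0.00969 / 0.67788 = 0.01429

0.014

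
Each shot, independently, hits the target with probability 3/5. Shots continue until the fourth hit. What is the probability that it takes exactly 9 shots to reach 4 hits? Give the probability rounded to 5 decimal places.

Y = trial on which the fourth success occurs; negative binomial, r=4, p=0.60.
P(Y=9) = C(8,3) · p^4 · (1−p)^5
= 56 · 0.1296 · 0.01024 = 0.0743178

0.07432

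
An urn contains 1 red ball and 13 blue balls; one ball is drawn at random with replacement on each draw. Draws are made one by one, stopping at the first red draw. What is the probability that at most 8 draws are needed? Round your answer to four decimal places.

0.4473

Y = number of draws to the first success; geometric, p = 0.071429.
P(Y ≤ 8) = 1 − (1−p)^8 = 1 − 0.552742 = 0.447258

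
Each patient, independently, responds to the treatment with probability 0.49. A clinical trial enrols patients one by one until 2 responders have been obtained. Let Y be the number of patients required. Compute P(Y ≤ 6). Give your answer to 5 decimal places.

0.88097

Finishing within 6 patients ⇔ at least 2 successes in the first 6. With X ~ Binomial(6, 0.49), P(Y ≤ 6) = 1 − P(X ≤ 1).
  k=0: C(6,0)·0.49^0·0.51^6 = 0.0175963
  k=1: C(6,1)·0.49^1·0.51^5 = 0.1014374
1 − 0.1190337 = 0.8809663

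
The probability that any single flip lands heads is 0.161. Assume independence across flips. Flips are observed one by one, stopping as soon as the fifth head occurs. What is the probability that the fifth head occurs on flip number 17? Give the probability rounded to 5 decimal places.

0.02395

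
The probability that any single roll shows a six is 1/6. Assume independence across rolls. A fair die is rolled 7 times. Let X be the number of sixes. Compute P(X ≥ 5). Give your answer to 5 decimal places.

X ~ Binomial(7, 0.166667); P(X ≥ 5) = Σ C(7,k) p^k (1−p)^(7−k) over k:
  k=5: C(7,5)·0.166667^5·0.833333^2 = 0.0018754
  k=6: C(7,6)·0.166667^6·0.833333^1 = 0.0001250
  k=7: C(7,7)·0.166667^7·0.833333^0 = 0.0000036
Total = 0.0020040

0.00200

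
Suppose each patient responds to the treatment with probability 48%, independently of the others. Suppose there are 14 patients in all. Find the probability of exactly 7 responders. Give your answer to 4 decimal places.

X ~ Binomial(n=14, p=0.48).
P(X=7) = C(14,7) · p^7 · (1−p)^7
= 3432 · 0.0058707 · 0.010281 = 0.207138

0.2071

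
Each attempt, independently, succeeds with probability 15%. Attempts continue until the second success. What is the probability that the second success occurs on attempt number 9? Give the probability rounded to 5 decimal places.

0.05770

Y = trial on which the second success occurs; negative binomial, r=2, p=0.15.
P(Y=9) = C(8,1) · p^2 · (1−p)^7
= 8 · 0.0225 · 0.32058 = 0.0577039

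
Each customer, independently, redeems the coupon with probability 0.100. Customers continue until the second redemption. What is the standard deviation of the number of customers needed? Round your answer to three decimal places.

13.416

Y = total customers until the second success; negative binomial with r=2, p=0.10.
SD(Y) = √[r(1−p)/p²] = √(180.00000) = 13.41641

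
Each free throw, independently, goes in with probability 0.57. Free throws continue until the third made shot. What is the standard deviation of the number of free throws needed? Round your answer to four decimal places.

Y = total free throws until the third success; negative binomial with r=3, p=0.57.
SD(Y) = √[r(1−p)/p²] = √(3.970452) = 1.992599

1.9926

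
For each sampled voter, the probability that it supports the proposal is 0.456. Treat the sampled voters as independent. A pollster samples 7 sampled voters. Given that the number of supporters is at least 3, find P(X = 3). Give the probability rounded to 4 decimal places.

X ~ Binomial(7, 0.456). Want P(X=3 | X≥3) = P(X=3) / P(X≥3).
P(X=3) = C(7,3)·0.456^3·0.544^4 = 0.290642
P(X≥3) = 1 − 0.014099 − 0.082729 − 0.208038 = 0.695134
Ratio = 0.290642 / 0.695134 = 0.418109

0.4181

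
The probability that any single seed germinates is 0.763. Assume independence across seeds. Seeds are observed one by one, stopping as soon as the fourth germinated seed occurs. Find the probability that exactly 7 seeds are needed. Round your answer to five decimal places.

0.09023

Y = trial on which the fourth success occurs; negative binomial, r=4, p=0.763.
P(Y=7) = C(6,3) · p^4 · (1−p)^3
= 20 · 0.33892 · 0.013312 = 0.0902346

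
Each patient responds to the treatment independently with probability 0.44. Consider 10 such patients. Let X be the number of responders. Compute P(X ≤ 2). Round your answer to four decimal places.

X ~ Binomial(10, 0.44); P(X ≤ 2) = Σ C(10,k) p^k (1−p)^(10−k) over k:
  k=0: C(10,0)·0.44^0·0.56^10 = 0.003033
  k=1: C(10,1)·0.44^1·0.56^9 = 0.023831
  k=2: C(10,2)·0.44^2·0.56^8 = 0.084260
Total = 0.111124

0.1111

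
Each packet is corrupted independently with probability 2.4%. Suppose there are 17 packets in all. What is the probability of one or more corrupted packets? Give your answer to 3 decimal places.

P(at least one) = 1 − P(none) = 1 − (1 − 0.024)^17
= 1 − 0.66168 = 0.33832

0.338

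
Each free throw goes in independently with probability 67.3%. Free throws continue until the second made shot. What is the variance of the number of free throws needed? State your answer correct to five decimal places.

1.44393

Y = total free throws until the second success; negative binomial with r=2, p=0.673.
Var(Y) = r(1−p)/p² = 2·0.327 / 0.673² = 1.4439349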